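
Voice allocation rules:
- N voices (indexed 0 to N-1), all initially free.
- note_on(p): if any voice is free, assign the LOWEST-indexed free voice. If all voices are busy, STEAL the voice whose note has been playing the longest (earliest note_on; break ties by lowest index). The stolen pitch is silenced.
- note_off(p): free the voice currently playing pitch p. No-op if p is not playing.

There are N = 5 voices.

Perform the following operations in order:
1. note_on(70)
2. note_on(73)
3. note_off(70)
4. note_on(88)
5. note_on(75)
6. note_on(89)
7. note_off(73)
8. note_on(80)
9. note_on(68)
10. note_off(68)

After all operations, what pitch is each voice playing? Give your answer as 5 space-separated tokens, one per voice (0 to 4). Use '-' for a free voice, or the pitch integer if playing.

Op 1: note_on(70): voice 0 is free -> assigned | voices=[70 - - - -]
Op 2: note_on(73): voice 1 is free -> assigned | voices=[70 73 - - -]
Op 3: note_off(70): free voice 0 | voices=[- 73 - - -]
Op 4: note_on(88): voice 0 is free -> assigned | voices=[88 73 - - -]
Op 5: note_on(75): voice 2 is free -> assigned | voices=[88 73 75 - -]
Op 6: note_on(89): voice 3 is free -> assigned | voices=[88 73 75 89 -]
Op 7: note_off(73): free voice 1 | voices=[88 - 75 89 -]
Op 8: note_on(80): voice 1 is free -> assigned | voices=[88 80 75 89 -]
Op 9: note_on(68): voice 4 is free -> assigned | voices=[88 80 75 89 68]
Op 10: note_off(68): free voice 4 | voices=[88 80 75 89 -]

Answer: 88 80 75 89 -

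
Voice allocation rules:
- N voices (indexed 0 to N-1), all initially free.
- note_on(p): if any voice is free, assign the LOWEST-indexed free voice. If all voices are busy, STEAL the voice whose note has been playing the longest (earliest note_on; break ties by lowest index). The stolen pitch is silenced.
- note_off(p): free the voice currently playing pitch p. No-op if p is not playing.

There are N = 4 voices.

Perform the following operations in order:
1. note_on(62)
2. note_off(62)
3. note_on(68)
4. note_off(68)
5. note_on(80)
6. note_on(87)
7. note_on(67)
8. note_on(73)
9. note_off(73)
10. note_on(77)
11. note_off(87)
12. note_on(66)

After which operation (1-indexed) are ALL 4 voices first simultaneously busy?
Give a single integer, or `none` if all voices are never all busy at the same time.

Op 1: note_on(62): voice 0 is free -> assigned | voices=[62 - - -]
Op 2: note_off(62): free voice 0 | voices=[- - - -]
Op 3: note_on(68): voice 0 is free -> assigned | voices=[68 - - -]
Op 4: note_off(68): free voice 0 | voices=[- - - -]
Op 5: note_on(80): voice 0 is free -> assigned | voices=[80 - - -]
Op 6: note_on(87): voice 1 is free -> assigned | voices=[80 87 - -]
Op 7: note_on(67): voice 2 is free -> assigned | voices=[80 87 67 -]
Op 8: note_on(73): voice 3 is free -> assigned | voices=[80 87 67 73]
Op 9: note_off(73): free voice 3 | voices=[80 87 67 -]
Op 10: note_on(77): voice 3 is free -> assigned | voices=[80 87 67 77]
Op 11: note_off(87): free voice 1 | voices=[80 - 67 77]
Op 12: note_on(66): voice 1 is free -> assigned | voices=[80 66 67 77]

Answer: 8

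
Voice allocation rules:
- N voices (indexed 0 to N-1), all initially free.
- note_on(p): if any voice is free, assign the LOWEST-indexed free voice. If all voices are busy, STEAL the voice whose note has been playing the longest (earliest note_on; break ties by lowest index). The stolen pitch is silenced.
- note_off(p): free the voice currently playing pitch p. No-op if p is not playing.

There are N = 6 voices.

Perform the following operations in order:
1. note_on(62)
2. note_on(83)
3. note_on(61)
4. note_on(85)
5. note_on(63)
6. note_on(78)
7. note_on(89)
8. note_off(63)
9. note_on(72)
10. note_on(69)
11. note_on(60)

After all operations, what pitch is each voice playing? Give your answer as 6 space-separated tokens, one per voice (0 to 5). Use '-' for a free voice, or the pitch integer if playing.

Op 1: note_on(62): voice 0 is free -> assigned | voices=[62 - - - - -]
Op 2: note_on(83): voice 1 is free -> assigned | voices=[62 83 - - - -]
Op 3: note_on(61): voice 2 is free -> assigned | voices=[62 83 61 - - -]
Op 4: note_on(85): voice 3 is free -> assigned | voices=[62 83 61 85 - -]
Op 5: note_on(63): voice 4 is free -> assigned | voices=[62 83 61 85 63 -]
Op 6: note_on(78): voice 5 is free -> assigned | voices=[62 83 61 85 63 78]
Op 7: note_on(89): all voices busy, STEAL voice 0 (pitch 62, oldest) -> assign | voices=[89 83 61 85 63 78]
Op 8: note_off(63): free voice 4 | voices=[89 83 61 85 - 78]
Op 9: note_on(72): voice 4 is free -> assigned | voices=[89 83 61 85 72 78]
Op 10: note_on(69): all voices busy, STEAL voice 1 (pitch 83, oldest) -> assign | voices=[89 69 61 85 72 78]
Op 11: note_on(60): all voices busy, STEAL voice 2 (pitch 61, oldest) -> assign | voices=[89 69 60 85 72 78]

Answer: 89 69 60 85 72 78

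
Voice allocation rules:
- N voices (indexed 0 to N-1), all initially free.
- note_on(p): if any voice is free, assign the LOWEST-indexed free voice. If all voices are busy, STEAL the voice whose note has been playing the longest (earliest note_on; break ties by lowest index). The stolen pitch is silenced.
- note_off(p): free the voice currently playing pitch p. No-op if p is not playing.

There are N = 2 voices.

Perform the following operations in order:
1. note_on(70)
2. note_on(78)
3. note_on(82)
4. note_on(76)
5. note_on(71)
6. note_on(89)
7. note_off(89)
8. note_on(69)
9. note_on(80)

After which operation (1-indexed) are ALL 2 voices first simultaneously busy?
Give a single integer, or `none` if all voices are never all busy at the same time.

Answer: 2

Derivation:
Op 1: note_on(70): voice 0 is free -> assigned | voices=[70 -]
Op 2: note_on(78): voice 1 is free -> assigned | voices=[70 78]
Op 3: note_on(82): all voices busy, STEAL voice 0 (pitch 70, oldest) -> assign | voices=[82 78]
Op 4: note_on(76): all voices busy, STEAL voice 1 (pitch 78, oldest) -> assign | voices=[82 76]
Op 5: note_on(71): all voices busy, STEAL voice 0 (pitch 82, oldest) -> assign | voices=[71 76]
Op 6: note_on(89): all voices busy, STEAL voice 1 (pitch 76, oldest) -> assign | voices=[71 89]
Op 7: note_off(89): free voice 1 | voices=[71 -]
Op 8: note_on(69): voice 1 is free -> assigned | voices=[71 69]
Op 9: note_on(80): all voices busy, STEAL voice 0 (pitch 71, oldest) -> assign | voices=[80 69]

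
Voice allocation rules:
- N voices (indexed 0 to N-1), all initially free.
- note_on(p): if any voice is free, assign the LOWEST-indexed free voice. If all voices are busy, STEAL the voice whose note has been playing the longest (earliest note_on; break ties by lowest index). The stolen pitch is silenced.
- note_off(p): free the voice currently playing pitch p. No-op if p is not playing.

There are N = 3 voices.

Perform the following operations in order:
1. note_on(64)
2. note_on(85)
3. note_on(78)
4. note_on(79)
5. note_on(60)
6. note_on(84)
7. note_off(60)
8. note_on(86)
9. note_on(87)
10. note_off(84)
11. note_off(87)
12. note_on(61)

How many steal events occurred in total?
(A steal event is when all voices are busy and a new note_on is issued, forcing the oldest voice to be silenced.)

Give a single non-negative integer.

Answer: 4

Derivation:
Op 1: note_on(64): voice 0 is free -> assigned | voices=[64 - -]
Op 2: note_on(85): voice 1 is free -> assigned | voices=[64 85 -]
Op 3: note_on(78): voice 2 is free -> assigned | voices=[64 85 78]
Op 4: note_on(79): all voices busy, STEAL voice 0 (pitch 64, oldest) -> assign | voices=[79 85 78]
Op 5: note_on(60): all voices busy, STEAL voice 1 (pitch 85, oldest) -> assign | voices=[79 60 78]
Op 6: note_on(84): all voices busy, STEAL voice 2 (pitch 78, oldest) -> assign | voices=[79 60 84]
Op 7: note_off(60): free voice 1 | voices=[79 - 84]
Op 8: note_on(86): voice 1 is free -> assigned | voices=[79 86 84]
Op 9: note_on(87): all voices busy, STEAL voice 0 (pitch 79, oldest) -> assign | voices=[87 86 84]
Op 10: note_off(84): free voice 2 | voices=[87 86 -]
Op 11: note_off(87): free voice 0 | voices=[- 86 -]
Op 12: note_on(61): voice 0 is free -> assigned | voices=[61 86 -]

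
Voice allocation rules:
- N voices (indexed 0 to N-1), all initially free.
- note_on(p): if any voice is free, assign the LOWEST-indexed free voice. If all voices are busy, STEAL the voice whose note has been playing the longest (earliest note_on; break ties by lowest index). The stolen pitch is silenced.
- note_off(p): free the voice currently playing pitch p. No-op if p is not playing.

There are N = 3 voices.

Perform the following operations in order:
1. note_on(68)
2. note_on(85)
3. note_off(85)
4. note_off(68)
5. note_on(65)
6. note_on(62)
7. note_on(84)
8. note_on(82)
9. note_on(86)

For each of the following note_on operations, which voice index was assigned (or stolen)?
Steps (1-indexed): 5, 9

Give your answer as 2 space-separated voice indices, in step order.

Answer: 0 1

Derivation:
Op 1: note_on(68): voice 0 is free -> assigned | voices=[68 - -]
Op 2: note_on(85): voice 1 is free -> assigned | voices=[68 85 -]
Op 3: note_off(85): free voice 1 | voices=[68 - -]
Op 4: note_off(68): free voice 0 | voices=[- - -]
Op 5: note_on(65): voice 0 is free -> assigned | voices=[65 - -]
Op 6: note_on(62): voice 1 is free -> assigned | voices=[65 62 -]
Op 7: note_on(84): voice 2 is free -> assigned | voices=[65 62 84]
Op 8: note_on(82): all voices busy, STEAL voice 0 (pitch 65, oldest) -> assign | voices=[82 62 84]
Op 9: note_on(86): all voices busy, STEAL voice 1 (pitch 62, oldest) -> assign | voices=[82 86 84]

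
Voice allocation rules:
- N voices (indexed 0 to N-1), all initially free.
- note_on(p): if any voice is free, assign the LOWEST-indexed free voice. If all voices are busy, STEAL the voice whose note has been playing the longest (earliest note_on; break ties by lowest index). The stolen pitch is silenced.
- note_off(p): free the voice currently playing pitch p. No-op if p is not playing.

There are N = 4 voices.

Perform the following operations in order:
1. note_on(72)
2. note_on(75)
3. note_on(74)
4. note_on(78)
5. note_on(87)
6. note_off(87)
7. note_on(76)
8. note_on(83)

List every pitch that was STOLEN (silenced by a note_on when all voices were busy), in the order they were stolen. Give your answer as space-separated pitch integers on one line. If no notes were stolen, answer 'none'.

Op 1: note_on(72): voice 0 is free -> assigned | voices=[72 - - -]
Op 2: note_on(75): voice 1 is free -> assigned | voices=[72 75 - -]
Op 3: note_on(74): voice 2 is free -> assigned | voices=[72 75 74 -]
Op 4: note_on(78): voice 3 is free -> assigned | voices=[72 75 74 78]
Op 5: note_on(87): all voices busy, STEAL voice 0 (pitch 72, oldest) -> assign | voices=[87 75 74 78]
Op 6: note_off(87): free voice 0 | voices=[- 75 74 78]
Op 7: note_on(76): voice 0 is free -> assigned | voices=[76 75 74 78]
Op 8: note_on(83): all voices busy, STEAL voice 1 (pitch 75, oldest) -> assign | voices=[76 83 74 78]

Answer: 72 75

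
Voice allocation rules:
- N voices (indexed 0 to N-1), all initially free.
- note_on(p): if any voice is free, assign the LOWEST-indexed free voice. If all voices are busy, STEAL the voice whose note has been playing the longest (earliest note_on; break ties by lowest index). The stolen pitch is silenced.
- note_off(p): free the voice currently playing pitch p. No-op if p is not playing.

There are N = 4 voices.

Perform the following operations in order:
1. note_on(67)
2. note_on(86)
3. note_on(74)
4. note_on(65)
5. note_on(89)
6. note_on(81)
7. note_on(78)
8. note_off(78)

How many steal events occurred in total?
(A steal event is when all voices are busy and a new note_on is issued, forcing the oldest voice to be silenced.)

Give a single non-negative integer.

Answer: 3

Derivation:
Op 1: note_on(67): voice 0 is free -> assigned | voices=[67 - - -]
Op 2: note_on(86): voice 1 is free -> assigned | voices=[67 86 - -]
Op 3: note_on(74): voice 2 is free -> assigned | voices=[67 86 74 -]
Op 4: note_on(65): voice 3 is free -> assigned | voices=[67 86 74 65]
Op 5: note_on(89): all voices busy, STEAL voice 0 (pitch 67, oldest) -> assign | voices=[89 86 74 65]
Op 6: note_on(81): all voices busy, STEAL voice 1 (pitch 86, oldest) -> assign | voices=[89 81 74 65]
Op 7: note_on(78): all voices busy, STEAL voice 2 (pitch 74, oldest) -> assign | voices=[89 81 78 65]
Op 8: note_off(78): free voice 2 | voices=[89 81 - 65]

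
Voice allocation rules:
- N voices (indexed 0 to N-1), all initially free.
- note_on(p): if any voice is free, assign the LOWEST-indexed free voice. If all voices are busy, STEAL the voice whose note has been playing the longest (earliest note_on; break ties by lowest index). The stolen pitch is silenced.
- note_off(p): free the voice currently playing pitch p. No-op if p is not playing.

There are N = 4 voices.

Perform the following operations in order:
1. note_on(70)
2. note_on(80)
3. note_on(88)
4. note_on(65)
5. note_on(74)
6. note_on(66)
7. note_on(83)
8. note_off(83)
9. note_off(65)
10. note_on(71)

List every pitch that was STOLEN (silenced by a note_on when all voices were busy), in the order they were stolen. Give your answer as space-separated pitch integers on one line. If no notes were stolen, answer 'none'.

Answer: 70 80 88

Derivation:
Op 1: note_on(70): voice 0 is free -> assigned | voices=[70 - - -]
Op 2: note_on(80): voice 1 is free -> assigned | voices=[70 80 - -]
Op 3: note_on(88): voice 2 is free -> assigned | voices=[70 80 88 -]
Op 4: note_on(65): voice 3 is free -> assigned | voices=[70 80 88 65]
Op 5: note_on(74): all voices busy, STEAL voice 0 (pitch 70, oldest) -> assign | voices=[74 80 88 65]
Op 6: note_on(66): all voices busy, STEAL voice 1 (pitch 80, oldest) -> assign | voices=[74 66 88 65]
Op 7: note_on(83): all voices busy, STEAL voice 2 (pitch 88, oldest) -> assign | voices=[74 66 83 65]
Op 8: note_off(83): free voice 2 | voices=[74 66 - 65]
Op 9: note_off(65): free voice 3 | voices=[74 66 - -]
Op 10: note_on(71): voice 2 is free -> assigned | voices=[74 66 71 -]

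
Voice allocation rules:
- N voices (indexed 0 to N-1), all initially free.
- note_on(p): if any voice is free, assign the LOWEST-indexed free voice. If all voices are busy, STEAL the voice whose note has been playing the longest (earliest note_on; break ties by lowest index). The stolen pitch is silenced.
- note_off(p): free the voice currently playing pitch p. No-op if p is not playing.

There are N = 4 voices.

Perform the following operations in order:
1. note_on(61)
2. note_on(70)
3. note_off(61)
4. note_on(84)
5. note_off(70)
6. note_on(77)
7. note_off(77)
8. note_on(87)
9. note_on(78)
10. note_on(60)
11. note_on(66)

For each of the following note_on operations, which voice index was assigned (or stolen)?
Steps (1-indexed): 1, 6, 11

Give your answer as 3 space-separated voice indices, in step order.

Answer: 0 1 0

Derivation:
Op 1: note_on(61): voice 0 is free -> assigned | voices=[61 - - -]
Op 2: note_on(70): voice 1 is free -> assigned | voices=[61 70 - -]
Op 3: note_off(61): free voice 0 | voices=[- 70 - -]
Op 4: note_on(84): voice 0 is free -> assigned | voices=[84 70 - -]
Op 5: note_off(70): free voice 1 | voices=[84 - - -]
Op 6: note_on(77): voice 1 is free -> assigned | voices=[84 77 - -]
Op 7: note_off(77): free voice 1 | voices=[84 - - -]
Op 8: note_on(87): voice 1 is free -> assigned | voices=[84 87 - -]
Op 9: note_on(78): voice 2 is free -> assigned | voices=[84 87 78 -]
Op 10: note_on(60): voice 3 is free -> assigned | voices=[84 87 78 60]
Op 11: note_on(66): all voices busy, STEAL voice 0 (pitch 84, oldest) -> assign | voices=[66 87 78 60]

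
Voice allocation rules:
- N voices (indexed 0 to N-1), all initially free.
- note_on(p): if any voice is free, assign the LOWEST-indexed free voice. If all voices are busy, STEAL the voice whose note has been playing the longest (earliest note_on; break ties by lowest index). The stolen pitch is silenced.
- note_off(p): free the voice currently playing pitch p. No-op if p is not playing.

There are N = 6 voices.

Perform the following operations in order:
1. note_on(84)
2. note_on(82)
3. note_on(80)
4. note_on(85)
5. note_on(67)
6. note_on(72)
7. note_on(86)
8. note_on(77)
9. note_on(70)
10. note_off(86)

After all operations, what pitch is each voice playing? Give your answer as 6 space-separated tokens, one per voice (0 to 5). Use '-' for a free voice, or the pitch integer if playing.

Op 1: note_on(84): voice 0 is free -> assigned | voices=[84 - - - - -]
Op 2: note_on(82): voice 1 is free -> assigned | voices=[84 82 - - - -]
Op 3: note_on(80): voice 2 is free -> assigned | voices=[84 82 80 - - -]
Op 4: note_on(85): voice 3 is free -> assigned | voices=[84 82 80 85 - -]
Op 5: note_on(67): voice 4 is free -> assigned | voices=[84 82 80 85 67 -]
Op 6: note_on(72): voice 5 is free -> assigned | voices=[84 82 80 85 67 72]
Op 7: note_on(86): all voices busy, STEAL voice 0 (pitch 84, oldest) -> assign | voices=[86 82 80 85 67 72]
Op 8: note_on(77): all voices busy, STEAL voice 1 (pitch 82, oldest) -> assign | voices=[86 77 80 85 67 72]
Op 9: note_on(70): all voices busy, STEAL voice 2 (pitch 80, oldest) -> assign | voices=[86 77 70 85 67 72]
Op 10: note_off(86): free voice 0 | voices=[- 77 70 85 67 72]

Answer: - 77 70 85 67 72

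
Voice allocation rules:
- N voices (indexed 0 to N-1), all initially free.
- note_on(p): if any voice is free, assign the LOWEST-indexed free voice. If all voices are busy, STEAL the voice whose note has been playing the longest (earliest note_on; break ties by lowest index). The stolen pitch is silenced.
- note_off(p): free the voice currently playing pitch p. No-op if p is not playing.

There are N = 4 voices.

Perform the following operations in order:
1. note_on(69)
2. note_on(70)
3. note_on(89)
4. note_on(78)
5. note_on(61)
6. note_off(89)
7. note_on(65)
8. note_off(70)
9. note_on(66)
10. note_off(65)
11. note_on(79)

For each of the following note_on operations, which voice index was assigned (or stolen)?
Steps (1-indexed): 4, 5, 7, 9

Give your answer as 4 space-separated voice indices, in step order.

Op 1: note_on(69): voice 0 is free -> assigned | voices=[69 - - -]
Op 2: note_on(70): voice 1 is free -> assigned | voices=[69 70 - -]
Op 3: note_on(89): voice 2 is free -> assigned | voices=[69 70 89 -]
Op 4: note_on(78): voice 3 is free -> assigned | voices=[69 70 89 78]
Op 5: note_on(61): all voices busy, STEAL voice 0 (pitch 69, oldest) -> assign | voices=[61 70 89 78]
Op 6: note_off(89): free voice 2 | voices=[61 70 - 78]
Op 7: note_on(65): voice 2 is free -> assigned | voices=[61 70 65 78]
Op 8: note_off(70): free voice 1 | voices=[61 - 65 78]
Op 9: note_on(66): voice 1 is free -> assigned | voices=[61 66 65 78]
Op 10: note_off(65): free voice 2 | voices=[61 66 - 78]
Op 11: note_on(79): voice 2 is free -> assigned | voices=[61 66 79 78]

Answer: 3 0 2 1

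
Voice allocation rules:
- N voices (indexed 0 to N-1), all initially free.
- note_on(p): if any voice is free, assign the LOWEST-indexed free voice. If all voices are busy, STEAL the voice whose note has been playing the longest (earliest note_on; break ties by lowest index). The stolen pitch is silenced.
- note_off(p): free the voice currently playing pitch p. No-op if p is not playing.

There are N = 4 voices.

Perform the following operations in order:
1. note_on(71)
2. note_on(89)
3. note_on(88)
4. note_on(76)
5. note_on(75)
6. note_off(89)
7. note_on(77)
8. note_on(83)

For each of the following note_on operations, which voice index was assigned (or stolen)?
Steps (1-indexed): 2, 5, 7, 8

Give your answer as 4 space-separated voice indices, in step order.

Answer: 1 0 1 2

Derivation:
Op 1: note_on(71): voice 0 is free -> assigned | voices=[71 - - -]
Op 2: note_on(89): voice 1 is free -> assigned | voices=[71 89 - -]
Op 3: note_on(88): voice 2 is free -> assigned | voices=[71 89 88 -]
Op 4: note_on(76): voice 3 is free -> assigned | voices=[71 89 88 76]
Op 5: note_on(75): all voices busy, STEAL voice 0 (pitch 71, oldest) -> assign | voices=[75 89 88 76]
Op 6: note_off(89): free voice 1 | voices=[75 - 88 76]
Op 7: note_on(77): voice 1 is free -> assigned | voices=[75 77 88 76]
Op 8: note_on(83): all voices busy, STEAL voice 2 (pitch 88, oldest) -> assign | voices=[75 77 83 76]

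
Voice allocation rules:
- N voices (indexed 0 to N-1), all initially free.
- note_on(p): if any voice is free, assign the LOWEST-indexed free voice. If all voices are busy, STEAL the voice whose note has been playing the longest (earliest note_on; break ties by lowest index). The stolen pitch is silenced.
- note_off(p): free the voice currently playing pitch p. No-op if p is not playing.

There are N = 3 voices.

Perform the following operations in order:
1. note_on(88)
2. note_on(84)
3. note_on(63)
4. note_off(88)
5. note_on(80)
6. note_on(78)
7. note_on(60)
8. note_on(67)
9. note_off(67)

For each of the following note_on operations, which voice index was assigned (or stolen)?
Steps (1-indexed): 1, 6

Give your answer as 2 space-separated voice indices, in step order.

Op 1: note_on(88): voice 0 is free -> assigned | voices=[88 - -]
Op 2: note_on(84): voice 1 is free -> assigned | voices=[88 84 -]
Op 3: note_on(63): voice 2 is free -> assigned | voices=[88 84 63]
Op 4: note_off(88): free voice 0 | voices=[- 84 63]
Op 5: note_on(80): voice 0 is free -> assigned | voices=[80 84 63]
Op 6: note_on(78): all voices busy, STEAL voice 1 (pitch 84, oldest) -> assign | voices=[80 78 63]
Op 7: note_on(60): all voices busy, STEAL voice 2 (pitch 63, oldest) -> assign | voices=[80 78 60]
Op 8: note_on(67): all voices busy, STEAL voice 0 (pitch 80, oldest) -> assign | voices=[67 78 60]
Op 9: note_off(67): free voice 0 | voices=[- 78 60]

Answer: 0 1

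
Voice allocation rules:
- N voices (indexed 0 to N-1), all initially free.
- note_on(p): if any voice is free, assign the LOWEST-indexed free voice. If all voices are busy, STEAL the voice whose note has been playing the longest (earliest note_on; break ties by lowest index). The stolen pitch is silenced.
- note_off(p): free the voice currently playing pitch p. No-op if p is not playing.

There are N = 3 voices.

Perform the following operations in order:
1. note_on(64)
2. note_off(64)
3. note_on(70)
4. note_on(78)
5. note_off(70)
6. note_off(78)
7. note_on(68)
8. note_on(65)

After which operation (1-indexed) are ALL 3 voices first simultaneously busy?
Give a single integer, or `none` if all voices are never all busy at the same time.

Answer: none

Derivation:
Op 1: note_on(64): voice 0 is free -> assigned | voices=[64 - -]
Op 2: note_off(64): free voice 0 | voices=[- - -]
Op 3: note_on(70): voice 0 is free -> assigned | voices=[70 - -]
Op 4: note_on(78): voice 1 is free -> assigned | voices=[70 78 -]
Op 5: note_off(70): free voice 0 | voices=[- 78 -]
Op 6: note_off(78): free voice 1 | voices=[- - -]
Op 7: note_on(68): voice 0 is free -> assigned | voices=[68 - -]
Op 8: note_on(65): voice 1 is free -> assigned | voices=[68 65 -]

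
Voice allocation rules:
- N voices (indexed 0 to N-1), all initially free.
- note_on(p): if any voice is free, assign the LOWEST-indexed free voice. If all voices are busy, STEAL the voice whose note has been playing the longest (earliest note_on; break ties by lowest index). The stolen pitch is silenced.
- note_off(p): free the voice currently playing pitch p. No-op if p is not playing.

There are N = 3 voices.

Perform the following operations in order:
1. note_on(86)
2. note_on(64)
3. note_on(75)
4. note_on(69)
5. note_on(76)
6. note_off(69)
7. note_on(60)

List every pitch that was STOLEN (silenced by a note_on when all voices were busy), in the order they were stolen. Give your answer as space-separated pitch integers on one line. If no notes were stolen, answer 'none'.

Op 1: note_on(86): voice 0 is free -> assigned | voices=[86 - -]
Op 2: note_on(64): voice 1 is free -> assigned | voices=[86 64 -]
Op 3: note_on(75): voice 2 is free -> assigned | voices=[86 64 75]
Op 4: note_on(69): all voices busy, STEAL voice 0 (pitch 86, oldest) -> assign | voices=[69 64 75]
Op 5: note_on(76): all voices busy, STEAL voice 1 (pitch 64, oldest) -> assign | voices=[69 76 75]
Op 6: note_off(69): free voice 0 | voices=[- 76 75]
Op 7: note_on(60): voice 0 is free -> assigned | voices=[60 76 75]

Answer: 86 64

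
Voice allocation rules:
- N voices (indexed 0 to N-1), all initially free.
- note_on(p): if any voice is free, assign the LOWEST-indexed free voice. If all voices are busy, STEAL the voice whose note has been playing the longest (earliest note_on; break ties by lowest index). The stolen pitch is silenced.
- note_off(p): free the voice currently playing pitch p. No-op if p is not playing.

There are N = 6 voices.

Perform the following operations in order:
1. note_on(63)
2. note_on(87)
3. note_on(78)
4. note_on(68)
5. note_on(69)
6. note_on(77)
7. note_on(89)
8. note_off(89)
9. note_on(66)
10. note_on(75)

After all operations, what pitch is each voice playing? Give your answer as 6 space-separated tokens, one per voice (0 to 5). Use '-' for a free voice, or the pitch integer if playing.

Answer: 66 75 78 68 69 77

Derivation:
Op 1: note_on(63): voice 0 is free -> assigned | voices=[63 - - - - -]
Op 2: note_on(87): voice 1 is free -> assigned | voices=[63 87 - - - -]
Op 3: note_on(78): voice 2 is free -> assigned | voices=[63 87 78 - - -]
Op 4: note_on(68): voice 3 is free -> assigned | voices=[63 87 78 68 - -]
Op 5: note_on(69): voice 4 is free -> assigned | voices=[63 87 78 68 69 -]
Op 6: note_on(77): voice 5 is free -> assigned | voices=[63 87 78 68 69 77]
Op 7: note_on(89): all voices busy, STEAL voice 0 (pitch 63, oldest) -> assign | voices=[89 87 78 68 69 77]
Op 8: note_off(89): free voice 0 | voices=[- 87 78 68 69 77]
Op 9: note_on(66): voice 0 is free -> assigned | voices=[66 87 78 68 69 77]
Op 10: note_on(75): all voices busy, STEAL voice 1 (pitch 87, oldest) -> assign | voices=[66 75 78 68 69 77]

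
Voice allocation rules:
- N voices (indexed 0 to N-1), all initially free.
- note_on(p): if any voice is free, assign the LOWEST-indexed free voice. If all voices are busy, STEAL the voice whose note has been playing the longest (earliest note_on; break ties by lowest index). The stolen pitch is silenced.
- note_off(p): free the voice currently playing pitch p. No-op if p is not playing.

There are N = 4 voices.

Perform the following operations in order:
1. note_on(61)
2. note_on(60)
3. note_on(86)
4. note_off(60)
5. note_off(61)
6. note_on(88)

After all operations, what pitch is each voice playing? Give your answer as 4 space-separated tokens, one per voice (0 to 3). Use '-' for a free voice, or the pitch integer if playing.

Op 1: note_on(61): voice 0 is free -> assigned | voices=[61 - - -]
Op 2: note_on(60): voice 1 is free -> assigned | voices=[61 60 - -]
Op 3: note_on(86): voice 2 is free -> assigned | voices=[61 60 86 -]
Op 4: note_off(60): free voice 1 | voices=[61 - 86 -]
Op 5: note_off(61): free voice 0 | voices=[- - 86 -]
Op 6: note_on(88): voice 0 is free -> assigned | voices=[88 - 86 -]

Answer: 88 - 86 -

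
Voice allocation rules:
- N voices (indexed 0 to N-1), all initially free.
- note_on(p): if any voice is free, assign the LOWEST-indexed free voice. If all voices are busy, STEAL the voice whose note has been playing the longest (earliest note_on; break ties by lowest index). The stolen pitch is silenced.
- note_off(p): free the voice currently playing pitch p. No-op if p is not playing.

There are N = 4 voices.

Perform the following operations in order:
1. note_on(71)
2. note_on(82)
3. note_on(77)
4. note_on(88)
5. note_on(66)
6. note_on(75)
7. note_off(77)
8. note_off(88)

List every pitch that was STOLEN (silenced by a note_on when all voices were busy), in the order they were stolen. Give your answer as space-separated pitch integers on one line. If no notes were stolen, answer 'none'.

Op 1: note_on(71): voice 0 is free -> assigned | voices=[71 - - -]
Op 2: note_on(82): voice 1 is free -> assigned | voices=[71 82 - -]
Op 3: note_on(77): voice 2 is free -> assigned | voices=[71 82 77 -]
Op 4: note_on(88): voice 3 is free -> assigned | voices=[71 82 77 88]
Op 5: note_on(66): all voices busy, STEAL voice 0 (pitch 71, oldest) -> assign | voices=[66 82 77 88]
Op 6: note_on(75): all voices busy, STEAL voice 1 (pitch 82, oldest) -> assign | voices=[66 75 77 88]
Op 7: note_off(77): free voice 2 | voices=[66 75 - 88]
Op 8: note_off(88): free voice 3 | voices=[66 75 - -]

Answer: 71 82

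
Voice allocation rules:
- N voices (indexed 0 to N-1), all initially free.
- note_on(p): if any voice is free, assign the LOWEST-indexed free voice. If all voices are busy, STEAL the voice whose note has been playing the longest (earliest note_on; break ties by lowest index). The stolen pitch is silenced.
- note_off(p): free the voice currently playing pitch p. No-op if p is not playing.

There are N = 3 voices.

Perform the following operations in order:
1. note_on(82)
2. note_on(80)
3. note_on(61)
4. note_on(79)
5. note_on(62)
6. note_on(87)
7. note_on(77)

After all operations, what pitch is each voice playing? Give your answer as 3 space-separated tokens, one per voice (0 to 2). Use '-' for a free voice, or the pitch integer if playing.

Answer: 77 62 87

Derivation:
Op 1: note_on(82): voice 0 is free -> assigned | voices=[82 - -]
Op 2: note_on(80): voice 1 is free -> assigned | voices=[82 80 -]
Op 3: note_on(61): voice 2 is free -> assigned | voices=[82 80 61]
Op 4: note_on(79): all voices busy, STEAL voice 0 (pitch 82, oldest) -> assign | voices=[79 80 61]
Op 5: note_on(62): all voices busy, STEAL voice 1 (pitch 80, oldest) -> assign | voices=[79 62 61]
Op 6: note_on(87): all voices busy, STEAL voice 2 (pitch 61, oldest) -> assign | voices=[79 62 87]
Op 7: note_on(77): all voices busy, STEAL voice 0 (pitch 79, oldest) -> assign | voices=[77 62 87]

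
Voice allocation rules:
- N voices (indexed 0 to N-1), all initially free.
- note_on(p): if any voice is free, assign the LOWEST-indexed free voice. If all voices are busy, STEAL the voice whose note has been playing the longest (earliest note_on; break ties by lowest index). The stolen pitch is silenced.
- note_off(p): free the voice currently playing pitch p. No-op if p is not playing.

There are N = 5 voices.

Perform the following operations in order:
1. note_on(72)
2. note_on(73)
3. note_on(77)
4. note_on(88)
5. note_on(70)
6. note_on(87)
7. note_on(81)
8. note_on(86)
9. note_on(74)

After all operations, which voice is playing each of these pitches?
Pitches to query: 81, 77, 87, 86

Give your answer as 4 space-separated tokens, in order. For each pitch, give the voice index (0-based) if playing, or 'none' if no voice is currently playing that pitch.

Op 1: note_on(72): voice 0 is free -> assigned | voices=[72 - - - -]
Op 2: note_on(73): voice 1 is free -> assigned | voices=[72 73 - - -]
Op 3: note_on(77): voice 2 is free -> assigned | voices=[72 73 77 - -]
Op 4: note_on(88): voice 3 is free -> assigned | voices=[72 73 77 88 -]
Op 5: note_on(70): voice 4 is free -> assigned | voices=[72 73 77 88 70]
Op 6: note_on(87): all voices busy, STEAL voice 0 (pitch 72, oldest) -> assign | voices=[87 73 77 88 70]
Op 7: note_on(81): all voices busy, STEAL voice 1 (pitch 73, oldest) -> assign | voices=[87 81 77 88 70]
Op 8: note_on(86): all voices busy, STEAL voice 2 (pitch 77, oldest) -> assign | voices=[87 81 86 88 70]
Op 9: note_on(74): all voices busy, STEAL voice 3 (pitch 88, oldest) -> assign | voices=[87 81 86 74 70]

Answer: 1 none 0 2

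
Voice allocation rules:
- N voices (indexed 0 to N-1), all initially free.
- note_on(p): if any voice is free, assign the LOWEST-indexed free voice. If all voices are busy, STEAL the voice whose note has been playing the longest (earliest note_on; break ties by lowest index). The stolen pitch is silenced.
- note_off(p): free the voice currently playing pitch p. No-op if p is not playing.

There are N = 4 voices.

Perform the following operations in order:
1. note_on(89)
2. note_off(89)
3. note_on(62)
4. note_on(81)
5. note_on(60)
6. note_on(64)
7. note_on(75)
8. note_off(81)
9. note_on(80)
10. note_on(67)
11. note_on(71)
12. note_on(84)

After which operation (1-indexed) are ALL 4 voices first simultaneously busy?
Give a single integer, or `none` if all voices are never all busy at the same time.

Op 1: note_on(89): voice 0 is free -> assigned | voices=[89 - - -]
Op 2: note_off(89): free voice 0 | voices=[- - - -]
Op 3: note_on(62): voice 0 is free -> assigned | voices=[62 - - -]
Op 4: note_on(81): voice 1 is free -> assigned | voices=[62 81 - -]
Op 5: note_on(60): voice 2 is free -> assigned | voices=[62 81 60 -]
Op 6: note_on(64): voice 3 is free -> assigned | voices=[62 81 60 64]
Op 7: note_on(75): all voices busy, STEAL voice 0 (pitch 62, oldest) -> assign | voices=[75 81 60 64]
Op 8: note_off(81): free voice 1 | voices=[75 - 60 64]
Op 9: note_on(80): voice 1 is free -> assigned | voices=[75 80 60 64]
Op 10: note_on(67): all voices busy, STEAL voice 2 (pitch 60, oldest) -> assign | voices=[75 80 67 64]
Op 11: note_on(71): all voices busy, STEAL voice 3 (pitch 64, oldest) -> assign | voices=[75 80 67 71]
Op 12: note_on(84): all voices busy, STEAL voice 0 (pitch 75, oldest) -> assign | voices=[84 80 67 71]

Answer: 6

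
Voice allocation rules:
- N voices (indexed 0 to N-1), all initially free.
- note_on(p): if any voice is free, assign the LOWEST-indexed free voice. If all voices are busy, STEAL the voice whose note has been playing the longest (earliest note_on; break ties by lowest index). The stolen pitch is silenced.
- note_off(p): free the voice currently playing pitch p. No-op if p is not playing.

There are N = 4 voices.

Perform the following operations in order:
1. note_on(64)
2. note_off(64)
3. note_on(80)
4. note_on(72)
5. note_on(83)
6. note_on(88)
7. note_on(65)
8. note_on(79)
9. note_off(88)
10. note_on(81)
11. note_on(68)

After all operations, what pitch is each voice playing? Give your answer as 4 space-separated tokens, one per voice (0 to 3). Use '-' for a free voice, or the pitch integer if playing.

Op 1: note_on(64): voice 0 is free -> assigned | voices=[64 - - -]
Op 2: note_off(64): free voice 0 | voices=[- - - -]
Op 3: note_on(80): voice 0 is free -> assigned | voices=[80 - - -]
Op 4: note_on(72): voice 1 is free -> assigned | voices=[80 72 - -]
Op 5: note_on(83): voice 2 is free -> assigned | voices=[80 72 83 -]
Op 6: note_on(88): voice 3 is free -> assigned | voices=[80 72 83 88]
Op 7: note_on(65): all voices busy, STEAL voice 0 (pitch 80, oldest) -> assign | voices=[65 72 83 88]
Op 8: note_on(79): all voices busy, STEAL voice 1 (pitch 72, oldest) -> assign | voices=[65 79 83 88]
Op 9: note_off(88): free voice 3 | voices=[65 79 83 -]
Op 10: note_on(81): voice 3 is free -> assigned | voices=[65 79 83 81]
Op 11: note_on(68): all voices busy, STEAL voice 2 (pitch 83, oldest) -> assign | voices=[65 79 68 81]

Answer: 65 79 68 81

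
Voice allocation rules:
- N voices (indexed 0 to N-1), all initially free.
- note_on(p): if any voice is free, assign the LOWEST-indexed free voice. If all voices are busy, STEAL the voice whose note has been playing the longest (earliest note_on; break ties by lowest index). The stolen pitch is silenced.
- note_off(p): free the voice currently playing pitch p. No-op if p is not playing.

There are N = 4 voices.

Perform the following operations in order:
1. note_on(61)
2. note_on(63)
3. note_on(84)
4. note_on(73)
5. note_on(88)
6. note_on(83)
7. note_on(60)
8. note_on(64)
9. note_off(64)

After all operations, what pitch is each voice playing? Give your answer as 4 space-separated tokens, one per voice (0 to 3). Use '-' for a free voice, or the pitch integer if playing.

Answer: 88 83 60 -

Derivation:
Op 1: note_on(61): voice 0 is free -> assigned | voices=[61 - - -]
Op 2: note_on(63): voice 1 is free -> assigned | voices=[61 63 - -]
Op 3: note_on(84): voice 2 is free -> assigned | voices=[61 63 84 -]
Op 4: note_on(73): voice 3 is free -> assigned | voices=[61 63 84 73]
Op 5: note_on(88): all voices busy, STEAL voice 0 (pitch 61, oldest) -> assign | voices=[88 63 84 73]
Op 6: note_on(83): all voices busy, STEAL voice 1 (pitch 63, oldest) -> assign | voices=[88 83 84 73]
Op 7: note_on(60): all voices busy, STEAL voice 2 (pitch 84, oldest) -> assign | voices=[88 83 60 73]
Op 8: note_on(64): all voices busy, STEAL voice 3 (pitch 73, oldest) -> assign | voices=[88 83 60 64]
Op 9: note_off(64): free voice 3 | voices=[88 83 60 -]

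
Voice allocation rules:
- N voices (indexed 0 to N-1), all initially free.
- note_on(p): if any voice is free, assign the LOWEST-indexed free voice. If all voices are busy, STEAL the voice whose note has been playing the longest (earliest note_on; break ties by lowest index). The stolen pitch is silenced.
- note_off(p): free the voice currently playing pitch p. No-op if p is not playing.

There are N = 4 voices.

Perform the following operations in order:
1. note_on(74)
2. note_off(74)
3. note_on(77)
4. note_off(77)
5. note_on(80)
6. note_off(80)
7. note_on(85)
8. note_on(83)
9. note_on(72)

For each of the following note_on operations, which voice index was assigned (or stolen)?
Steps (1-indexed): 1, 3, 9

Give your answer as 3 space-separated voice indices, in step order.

Answer: 0 0 2

Derivation:
Op 1: note_on(74): voice 0 is free -> assigned | voices=[74 - - -]
Op 2: note_off(74): free voice 0 | voices=[- - - -]
Op 3: note_on(77): voice 0 is free -> assigned | voices=[77 - - -]
Op 4: note_off(77): free voice 0 | voices=[- - - -]
Op 5: note_on(80): voice 0 is free -> assigned | voices=[80 - - -]
Op 6: note_off(80): free voice 0 | voices=[- - - -]
Op 7: note_on(85): voice 0 is free -> assigned | voices=[85 - - -]
Op 8: note_on(83): voice 1 is free -> assigned | voices=[85 83 - -]
Op 9: note_on(72): voice 2 is free -> assigned | voices=[85 83 72 -]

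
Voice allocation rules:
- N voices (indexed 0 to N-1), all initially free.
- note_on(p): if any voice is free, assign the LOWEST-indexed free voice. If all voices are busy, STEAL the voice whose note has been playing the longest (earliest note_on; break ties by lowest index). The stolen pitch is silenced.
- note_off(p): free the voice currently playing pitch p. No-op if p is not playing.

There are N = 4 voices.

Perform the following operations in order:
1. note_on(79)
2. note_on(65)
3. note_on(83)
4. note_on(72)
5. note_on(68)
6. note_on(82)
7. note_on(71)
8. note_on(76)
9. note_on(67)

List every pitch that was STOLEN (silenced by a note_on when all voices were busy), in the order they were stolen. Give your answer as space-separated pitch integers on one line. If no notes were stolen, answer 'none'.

Op 1: note_on(79): voice 0 is free -> assigned | voices=[79 - - -]
Op 2: note_on(65): voice 1 is free -> assigned | voices=[79 65 - -]
Op 3: note_on(83): voice 2 is free -> assigned | voices=[79 65 83 -]
Op 4: note_on(72): voice 3 is free -> assigned | voices=[79 65 83 72]
Op 5: note_on(68): all voices busy, STEAL voice 0 (pitch 79, oldest) -> assign | voices=[68 65 83 72]
Op 6: note_on(82): all voices busy, STEAL voice 1 (pitch 65, oldest) -> assign | voices=[68 82 83 72]
Op 7: note_on(71): all voices busy, STEAL voice 2 (pitch 83, oldest) -> assign | voices=[68 82 71 72]
Op 8: note_on(76): all voices busy, STEAL voice 3 (pitch 72, oldest) -> assign | voices=[68 82 71 76]
Op 9: note_on(67): all voices busy, STEAL voice 0 (pitch 68, oldest) -> assign | voices=[67 82 71 76]

Answer: 79 65 83 72 68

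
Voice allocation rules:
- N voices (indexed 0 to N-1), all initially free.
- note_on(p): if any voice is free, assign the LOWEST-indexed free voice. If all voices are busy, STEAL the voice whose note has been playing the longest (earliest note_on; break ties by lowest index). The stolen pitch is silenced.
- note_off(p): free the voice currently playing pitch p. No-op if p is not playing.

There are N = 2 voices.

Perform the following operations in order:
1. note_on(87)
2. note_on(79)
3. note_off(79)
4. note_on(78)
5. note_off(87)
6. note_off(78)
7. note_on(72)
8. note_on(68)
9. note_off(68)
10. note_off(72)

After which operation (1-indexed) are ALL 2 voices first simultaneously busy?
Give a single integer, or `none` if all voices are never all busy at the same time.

Answer: 2

Derivation:
Op 1: note_on(87): voice 0 is free -> assigned | voices=[87 -]
Op 2: note_on(79): voice 1 is free -> assigned | voices=[87 79]
Op 3: note_off(79): free voice 1 | voices=[87 -]
Op 4: note_on(78): voice 1 is free -> assigned | voices=[87 78]
Op 5: note_off(87): free voice 0 | voices=[- 78]
Op 6: note_off(78): free voice 1 | voices=[- -]
Op 7: note_on(72): voice 0 is free -> assigned | voices=[72 -]
Op 8: note_on(68): voice 1 is free -> assigned | voices=[72 68]
Op 9: note_off(68): free voice 1 | voices=[72 -]
Op 10: note_off(72): free voice 0 | voices=[- -]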